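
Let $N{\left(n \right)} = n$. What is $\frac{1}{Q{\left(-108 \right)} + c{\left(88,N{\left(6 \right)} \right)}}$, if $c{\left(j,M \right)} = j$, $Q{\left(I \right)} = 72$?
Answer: $\frac{1}{160} \approx 0.00625$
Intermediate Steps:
$\frac{1}{Q{\left(-108 \right)} + c{\left(88,N{\left(6 \right)} \right)}} = \frac{1}{72 + 88} = \frac{1}{160}$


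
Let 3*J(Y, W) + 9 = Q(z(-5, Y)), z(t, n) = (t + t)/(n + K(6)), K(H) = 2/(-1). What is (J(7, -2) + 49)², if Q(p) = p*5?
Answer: 16384/9 ≈ 1820.4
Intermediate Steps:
K(H) = -2 (K(H) = 2*(-1) = -2)
z(t, n) = 2*t/(-2 + n) (z(t, n) = (t + t)/(n - 2) = (2*t)/(-2 + n) = 2*t/(-2 + n))
Q(p) = 5*p
J(Y, W) = -3 - 50/(3*(-2 + Y)) (J(Y, W) = -3 + (5*(2*(-5)/(-2 + Y)))/3 = -3 + (5*(-10/(-2 + Y)))/3 = -3 + (-50/(-2 + Y))/3 = -3 - 50/(3*(-2 + Y)))
(J(7, -2) + 49)² = ((-32 - 9*7)/(3*(-2 + 7)) + 49)² = ((⅓)*(-32 - 63)/5 + 49)² = ((⅓)*(⅕)*(-95) + 49)² = (-19/3 + 49)² = (128/3)² = 16384/9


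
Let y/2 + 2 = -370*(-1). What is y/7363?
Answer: 736/7363 ≈ 0.099959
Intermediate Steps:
y = 736 (y = -4 + 2*(-370*(-1)) = -4 + 2*370 = -4 + 740 = 736)
y/7363 = 736/7363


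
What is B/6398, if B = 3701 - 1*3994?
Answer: -293/6398 ≈ -0.045796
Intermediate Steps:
B = -293 (B = 3701 - 3994 = -293)
B/6398 = -293/6398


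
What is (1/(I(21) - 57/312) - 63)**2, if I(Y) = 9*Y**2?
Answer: 676186536866569/170368341049 ≈ 3969.0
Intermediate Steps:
(1/(I(21) - 57/312) - 63)**2 = (1/(9*21**2 - 57/312) - 63)**2 = (1/(9*441 - 57*1/312) - 63)**2 = (1/(3969 - 19/104) - 63)**2 = (1/(412757/104) - 63)**2 = (104/412757 - 63)**2 = (-26003587/412757)**2 = 676186536866569/170368341049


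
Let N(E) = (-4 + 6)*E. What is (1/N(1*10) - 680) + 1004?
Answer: 6481/20 ≈ 324.05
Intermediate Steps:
N(E) = 2*E
(1/N(1*10) - 680) + 1004 = (1/(2*(1*10)) - 680) + 1004 = (1/(2*10) - 680) + 1004 = (1/20 - 680) + 1004 = -13599/20 + 1004 = 6481/20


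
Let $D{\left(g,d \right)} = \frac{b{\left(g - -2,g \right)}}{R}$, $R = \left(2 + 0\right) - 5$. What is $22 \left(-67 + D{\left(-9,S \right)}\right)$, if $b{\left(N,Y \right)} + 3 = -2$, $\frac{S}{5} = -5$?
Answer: $- \frac{4312}{3} \approx -1437.3$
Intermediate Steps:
$S = -25$ ($S = 5 \left(-5\right) = -25$)
$b{\left(N,Y \right)} = -5$ ($b{\left(N,Y \right)} = -3 - 2 = -5$)
$R = -3$ ($R = 2 - 5 = -3$)
$D{\left(g,d \right)} = \frac{5}{3}$ ($D{\left(g,d \right)} = - \frac{5}{-3} = \left(-5\right) \left(- \frac{1}{3}\right) = \frac{5}{3}$)
$22 \left(-67 + D{\left(-9,S \right)}\right) = 22 \left(-67 + \frac{5}{3}\right) = 22 \left(- \frac{196}{3}\right) = - \frac{4312}{3}$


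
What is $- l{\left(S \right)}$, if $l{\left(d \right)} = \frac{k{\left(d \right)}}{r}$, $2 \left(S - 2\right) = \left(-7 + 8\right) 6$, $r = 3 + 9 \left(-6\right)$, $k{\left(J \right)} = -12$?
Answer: $- \frac{4}{17} \approx -0.23529$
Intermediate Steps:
$r = -51$ ($r = 3 - 54 = -51$)
$S = 5$ ($S = 2 + \frac{\left(-7 + 8\right) 6}{2} = 2 + \frac{1 \cdot 6}{2} = 2 + \frac{1}{2} \cdot 6 = 2 + 3 = 5$)
$l{\left(d \right)} = \frac{4}{17}$ ($l{\left(d \right)} = - \frac{12}{-51} = \left(-12\right) \left(- \frac{1}{51}\right) = \frac{4}{17}$)
$- l{\left(S \right)} = \left(-1\right) \frac{4}{17} = - \frac{4}{17}$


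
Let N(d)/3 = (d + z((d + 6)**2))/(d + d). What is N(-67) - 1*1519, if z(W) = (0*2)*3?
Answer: -3035/2 ≈ -1517.5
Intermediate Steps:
z(W) = 0 (z(W) = 0*3 = 0)
N(d) = 3/2 (N(d) = 3*((d + 0)/(d + d)) = 3*(d/((2*d))) = 3*(d*(1/(2*d))) = 3*(1/2) = 3/2)
N(-67) - 1*1519 = 3/2 - 1*1519 = 3/2 - 1519 = -3035/2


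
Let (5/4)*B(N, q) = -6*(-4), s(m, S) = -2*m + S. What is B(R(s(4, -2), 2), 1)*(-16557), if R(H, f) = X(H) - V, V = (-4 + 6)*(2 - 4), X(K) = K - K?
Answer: -1589472/5 ≈ -3.1789e+5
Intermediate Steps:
s(m, S) = S - 2*m
X(K) = 0
V = -4 (V = 2*(-2) = -4)
R(H, f) = 4 (R(H, f) = 0 - 1*(-4) = 0 + 4 = 4)
B(N, q) = 96/5 (B(N, q) = 4*(-6*(-4))/5 = (⅘)*24 = 96/5)
B(R(s(4, -2), 2), 1)*(-16557) = (96/5)*(-16557) = -1589472/5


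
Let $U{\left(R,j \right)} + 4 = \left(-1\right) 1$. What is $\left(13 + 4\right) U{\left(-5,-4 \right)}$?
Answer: $-85$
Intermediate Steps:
$U{\left(R,j \right)} = -5$ ($U{\left(R,j \right)} = -4 - 1 = -5$)
$\left(13 + 4\right) U{\left(-5,-4 \right)} = \left(13 + 4\right) \left(-5\right) = 17 \left(-5\right) = -85$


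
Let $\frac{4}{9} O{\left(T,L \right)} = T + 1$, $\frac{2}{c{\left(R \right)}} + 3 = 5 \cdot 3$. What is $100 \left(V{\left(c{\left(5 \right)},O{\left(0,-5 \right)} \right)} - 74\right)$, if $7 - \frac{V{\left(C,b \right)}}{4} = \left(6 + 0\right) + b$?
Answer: $-7900$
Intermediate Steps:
$c{\left(R \right)} = \frac{1}{6}$ ($c{\left(R \right)} = \frac{2}{-3 + 5 \cdot 3} = \frac{2}{-3 + 15} = \frac{2}{12} = 2 \cdot \frac{1}{12} = \frac{1}{6}$)
$O{\left(T,L \right)} = \frac{9}{4} + \frac{9 T}{4}$ ($O{\left(T,L \right)} = \frac{9 \left(T + 1\right)}{4} = \frac{9 \left(1 + T\right)}{4} = \frac{9}{4} + \frac{9 T}{4}$)
$V{\left(C,b \right)} = 4 - 4 b$ ($V{\left(C,b \right)} = 28 - 4 \left(\left(6 + 0\right) + b\right) = 28 - 4 \left(6 + b\right) = 28 - \left(24 + 4 b\right) = 4 - 4 b$)
$100 \left(V{\left(c{\left(5 \right)},O{\left(0,-5 \right)} \right)} - 74\right) = 100 \left(\left(4 - 4 \left(\frac{9}{4} + \frac{9}{4} \cdot 0\right)\right) - 74\right) = 100 \left(\left(4 - 4 \left(\frac{9}{4} + 0\right)\right) - 74\right) = 100 \left(\left(4 - 9\right) - 74\right) = 100 \left(-5 - 74\right) = 100 \left(-79\right) = -7900$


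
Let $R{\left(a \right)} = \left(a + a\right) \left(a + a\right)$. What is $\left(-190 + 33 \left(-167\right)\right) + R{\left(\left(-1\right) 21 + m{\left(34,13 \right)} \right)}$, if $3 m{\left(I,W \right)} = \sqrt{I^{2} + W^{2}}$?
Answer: $- \frac{30133}{9} - 280 \sqrt{53} \approx -5386.5$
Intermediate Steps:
$m{\left(I,W \right)} = \frac{\sqrt{I^{2} + W^{2}}}{3}$
$R{\left(a \right)} = 4 a^{2}$ ($R{\left(a \right)} = 2 a 2 a = 4 a^{2}$)
$\left(-190 + 33 \left(-167\right)\right) + R{\left(\left(-1\right) 21 + m{\left(34,13 \right)} \right)} = \left(-190 + 33 \left(-167\right)\right) + 4 \left(\left(-1\right) 21 + \frac{\sqrt{34^{2} + 13^{2}}}{3}\right)^{2} = \left(-190 - 5511\right) + 4 \left(-21 + \frac{\sqrt{1156 + 169}}{3}\right)^{2} = -5701 + 4 \left(-21 + \frac{\sqrt{1325}}{3}\right)^{2} = -5701 + 4 \left(-21 + \frac{5 \sqrt{53}}{3}\right)^{2}$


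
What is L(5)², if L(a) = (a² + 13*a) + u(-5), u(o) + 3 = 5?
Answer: 8464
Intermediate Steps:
u(o) = 2 (u(o) = -3 + 5 = 2)
L(a) = 2 + a² + 13*a (L(a) = (a² + 13*a) + 2 = 2 + a² + 13*a)
L(5)² = (2 + 5² + 13*5)² = (2 + 25 + 65)² = 92² = 8464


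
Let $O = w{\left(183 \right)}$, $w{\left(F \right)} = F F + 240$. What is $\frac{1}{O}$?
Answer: $\frac{1}{33729} \approx 2.9648 \cdot 10^{-5}$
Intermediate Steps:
$w{\left(F \right)} = 240 + F^{2}$ ($w{\left(F \right)} = F^{2} + 240 = 240 + F^{2}$)
$O = 33729$ ($O = 240 + 183^{2} = 240 + 33489 = 33729$)
$\frac{1}{O} = \frac{1}{33729}$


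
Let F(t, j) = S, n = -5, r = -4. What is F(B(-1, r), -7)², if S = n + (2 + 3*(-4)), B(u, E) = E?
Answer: 225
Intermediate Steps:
S = -15 (S = -5 + (2 + 3*(-4)) = -5 + (2 - 12) = -5 - 10 = -15)
F(t, j) = -15
F(B(-1, r), -7)² = (-15)² = 225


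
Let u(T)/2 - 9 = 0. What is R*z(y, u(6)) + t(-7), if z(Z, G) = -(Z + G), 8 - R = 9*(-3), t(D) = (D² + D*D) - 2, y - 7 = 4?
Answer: -919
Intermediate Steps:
u(T) = 18 (u(T) = 18 + 2*0 = 18 + 0 = 18)
y = 11 (y = 7 + 4 = 11)
t(D) = -2 + 2*D² (t(D) = (D² + D²) - 2 = 2*D² - 2 = -2 + 2*D²)
R = 35 (R = 8 - 9*(-3) = 8 - 1*(-27) = 8 + 27 = 35)
z(Z, G) = -G - Z (z(Z, G) = -(G + Z) = -G - Z)
R*z(y, u(6)) + t(-7) = 35*(-1*18 - 1*11) + (-2 + 2*(-7)²) = 35*(-18 - 11) + (-2 + 2*49) = 35*(-29) + (-2 + 98) = -1015 + 96 = -919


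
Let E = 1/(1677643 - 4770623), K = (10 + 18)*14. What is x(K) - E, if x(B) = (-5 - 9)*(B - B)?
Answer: 1/3092980 ≈ 3.2331e-7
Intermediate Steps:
K = 392 (K = 28*14 = 392)
E = -1/3092980 (E = 1/(-3092980) = -1/3092980 ≈ -3.2331e-7)
x(B) = 0 (x(B) = -14*0 = 0)
x(K) - E = 0 - 1*(-1/3092980) = 0 + 1/3092980 = 1/3092980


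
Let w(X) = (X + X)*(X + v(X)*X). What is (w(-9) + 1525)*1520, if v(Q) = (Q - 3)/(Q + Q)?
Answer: 2728400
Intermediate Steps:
v(Q) = (-3 + Q)/(2*Q) (v(Q) = (-3 + Q)/((2*Q)) = (-3 + Q)*(1/(2*Q)) = (-3 + Q)/(2*Q))
w(X) = 2*X*(-3/2 + 3*X/2) (w(X) = (X + X)*(X + ((-3 + X)/(2*X))*X) = (2*X)*(X + (-3/2 + X/2)) = (2*X)*(-3/2 + 3*X/2) = 2*X*(-3/2 + 3*X/2))
(w(-9) + 1525)*1520 = (3*(-9)*(-1 - 9) + 1525)*1520 = (3*(-9)*(-10) + 1525)*1520 = (270 + 1525)*1520 = 1795*1520 = 2728400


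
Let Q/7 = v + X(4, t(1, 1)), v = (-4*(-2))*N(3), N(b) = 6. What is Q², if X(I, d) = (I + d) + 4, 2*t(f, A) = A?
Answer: 625681/4 ≈ 1.5642e+5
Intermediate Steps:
t(f, A) = A/2
X(I, d) = 4 + I + d
v = 48 (v = -4*(-2)*6 = 8*6 = 48)
Q = 791/2 (Q = 7*(48 + (4 + 4 + (½)*1)) = 7*(48 + (4 + 4 + ½)) = 7*(48 + 17/2) = 7*(113/2) = 791/2 ≈ 395.50)
Q² = (791/2)² = 625681/4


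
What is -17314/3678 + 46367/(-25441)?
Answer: -305511650/46785999 ≈ -6.5300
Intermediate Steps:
-17314/3678 + 46367/(-25441) = -17314*1/3678 + 46367*(-1/25441) = -8657/1839 - 46367/25441 = -305511650/46785999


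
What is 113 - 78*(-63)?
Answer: 5027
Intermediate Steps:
113 - 78*(-63) = 113 + 4914 = 5027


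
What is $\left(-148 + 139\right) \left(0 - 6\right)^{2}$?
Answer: $-324$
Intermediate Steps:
$\left(-148 + 139\right) \left(0 - 6\right)^{2} = - 9 \left(-6\right)^{2} = \left(-9\right) 36 = -324$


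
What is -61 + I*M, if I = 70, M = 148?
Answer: 10299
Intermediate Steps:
-61 + I*M = -61 + 70*148 = -61 + 10360 = 10299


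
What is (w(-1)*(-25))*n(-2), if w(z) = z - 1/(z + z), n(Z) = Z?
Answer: -25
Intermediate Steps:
w(z) = z - 1/(2*z)
(w(-1)*(-25))*n(-2) = ((-1 - ½/(-1))*(-25))*(-2) = ((-1 - ½*(-1))*(-25))*(-2) = ((-1 + ½)*(-25))*(-2) = -½*(-25)*(-2) = (25/2)*(-2) = -25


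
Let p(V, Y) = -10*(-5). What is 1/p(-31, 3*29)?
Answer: 1/50 ≈ 0.020000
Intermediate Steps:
p(V, Y) = 50
1/p(-31, 3*29) = 1/50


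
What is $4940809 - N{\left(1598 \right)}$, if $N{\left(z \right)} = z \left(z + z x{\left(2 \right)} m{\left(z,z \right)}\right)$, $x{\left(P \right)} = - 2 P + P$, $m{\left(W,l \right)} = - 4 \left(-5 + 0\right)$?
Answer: $104531365$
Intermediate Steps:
$m{\left(W,l \right)} = 20$ ($m{\left(W,l \right)} = \left(-4\right) \left(-5\right) = 20$)
$x{\left(P \right)} = - P$
$N{\left(z \right)} = - 39 z^{2}$ ($N{\left(z \right)} = z \left(z + z \left(\left(-1\right) 2\right) 20\right) = z \left(z + z \left(-2\right) 20\right) = z \left(z + - 2 z 20\right) = z \left(z - 40 z\right) = z \left(- 39 z\right) = - 39 z^{2}$)
$4940809 - N{\left(1598 \right)} = 4940809 - - 39 \cdot 1598^{2} = 4940809 - \left(-39\right) 2553604 = 4940809 - -99590556 = 4940809 + 99590556 = 104531365$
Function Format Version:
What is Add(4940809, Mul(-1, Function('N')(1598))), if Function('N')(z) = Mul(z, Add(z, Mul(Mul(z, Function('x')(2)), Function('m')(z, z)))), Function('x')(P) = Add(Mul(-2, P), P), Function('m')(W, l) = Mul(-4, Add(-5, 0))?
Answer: 104531365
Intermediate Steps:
Function('m')(W, l) = 20 (Function('m')(W, l) = Mul(-4, -5) = 20)
Function('x')(P) = Mul(-1, P)
Function('N')(z) = Mul(-39, Pow(z, 2)) (Function('N')(z) = Mul(z, Add(z, Mul(Mul(z, Mul(-1, 2)), 20))) = Mul(z, Add(z, Mul(Mul(z, -2), 20))) = Mul(z, Add(z, Mul(Mul(-2, z), 20))) = Mul(z, Add(z, Mul(-40, z))) = Mul(z, Mul(-39, z)) = Mul(-39, Pow(z, 2)))
Add(4940809, Mul(-1, Function('N')(1598))) = Add(4940809, Mul(-1, Mul(-39, Pow(1598, 2)))) = Add(4940809, Mul(-1, Mul(-39, 2553604))) = Add(4940809, Mul(-1, -99590556)) = Add(4940809, 99590556) = 104531365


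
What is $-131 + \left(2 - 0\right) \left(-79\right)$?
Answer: $-289$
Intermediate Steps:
$-131 + \left(2 - 0\right) \left(-79\right) = -131 + \left(2 + 0\right) \left(-79\right) = -131 + 2 \left(-79\right) = -131 - 158 = -289$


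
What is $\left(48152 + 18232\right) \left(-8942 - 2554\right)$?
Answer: $-763150464$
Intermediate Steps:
$\left(48152 + 18232\right) \left(-8942 - 2554\right) = 66384 \left(-11496\right) = -763150464$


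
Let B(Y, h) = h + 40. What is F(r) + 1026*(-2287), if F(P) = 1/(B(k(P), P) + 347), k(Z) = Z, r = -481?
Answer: -220567429/94 ≈ -2.3465e+6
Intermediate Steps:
B(Y, h) = 40 + h
F(P) = 1/(387 + P) (F(P) = 1/((40 + P) + 347) = 1/(387 + P))
F(r) + 1026*(-2287) = 1/(387 - 481) + 1026*(-2287) = 1/(-94) - 2346462 = -1/94 - 2346462 = -220567429/94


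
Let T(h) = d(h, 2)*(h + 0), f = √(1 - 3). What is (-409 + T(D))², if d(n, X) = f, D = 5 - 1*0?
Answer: 167231 - 4090*I*√2 ≈ 1.6723e+5 - 5784.1*I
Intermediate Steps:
f = I*√2 (f = √(-2) = I*√2 ≈ 1.4142*I)
D = 5 (D = 5 + 0 = 5)
d(n, X) = I*√2
T(h) = I*h*√2 (T(h) = (I*√2)*(h + 0) = (I*√2)*h = I*h*√2)
(-409 + T(D))² = (-409 + I*5*√2)² = (-409 + 5*I*√2)²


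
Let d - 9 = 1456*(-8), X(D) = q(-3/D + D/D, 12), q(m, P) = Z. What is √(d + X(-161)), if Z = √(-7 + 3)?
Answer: √(-11639 + 2*I) ≈ 0.0093 + 107.88*I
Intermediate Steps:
Z = 2*I (Z = √(-4) = 2*I ≈ 2.0*I)
q(m, P) = 2*I
X(D) = 2*I
d = -11639 (d = 9 + 1456*(-8) = 9 - 11648 = -11639)
√(d + X(-161)) = √(-11639 + 2*I)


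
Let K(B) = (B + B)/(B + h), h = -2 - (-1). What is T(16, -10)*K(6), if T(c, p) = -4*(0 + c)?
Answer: -768/5 ≈ -153.60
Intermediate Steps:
h = -1 (h = -2 - 1*(-1) = -2 + 1 = -1)
T(c, p) = -4*c
K(B) = 2*B/(-1 + B) (K(B) = (B + B)/(B - 1) = (2*B)/(-1 + B) = 2*B/(-1 + B))
T(16, -10)*K(6) = (-4*16)*(2*6/(-1 + 6)) = -128*6/5 = -64*12/5 = -768/5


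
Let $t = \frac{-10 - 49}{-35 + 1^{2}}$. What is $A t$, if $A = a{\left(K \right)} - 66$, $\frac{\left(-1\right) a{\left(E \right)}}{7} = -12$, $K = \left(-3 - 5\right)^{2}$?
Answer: $\frac{531}{17} \approx 31.235$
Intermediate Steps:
$K = 64$ ($K = \left(-8\right)^{2} = 64$)
$a{\left(E \right)} = 84$ ($a{\left(E \right)} = \left(-7\right) \left(-12\right) = 84$)
$A = 18$ ($A = 84 - 66 = 18$)
$t = \frac{59}{34}$ ($t = - \frac{59}{-35 + 1} = - \frac{59}{-34} = \left(-59\right) \left(- \frac{1}{34}\right) = \frac{59}{34} \approx 1.7353$)
$A t = 18 \cdot \frac{59}{34} = \frac{531}{17}$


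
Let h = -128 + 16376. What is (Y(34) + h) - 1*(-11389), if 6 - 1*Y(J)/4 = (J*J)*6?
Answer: -83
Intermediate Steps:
Y(J) = 24 - 24*J**2 (Y(J) = 24 - 4*J*J*6 = 24 - 4*J**2*6 = 24 - 24*J**2)
h = 16248
(Y(34) + h) - 1*(-11389) = ((24 - 24*34**2) + 16248) - 1*(-11389) = ((24 - 24*1156) + 16248) + 11389 = ((24 - 27744) + 16248) + 11389 = (-27720 + 16248) + 11389 = -11472 + 11389 = -83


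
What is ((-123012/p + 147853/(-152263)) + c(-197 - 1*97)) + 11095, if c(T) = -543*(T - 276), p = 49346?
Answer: 1204431041539248/3756784999 ≈ 3.2060e+5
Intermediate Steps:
c(T) = 149868 - 543*T (c(T) = -543*(-276 + T) = 149868 - 543*T)
((-123012/p + 147853/(-152263)) + c(-197 - 1*97)) + 11095 = ((-123012/49346 + 147853/(-152263)) + (149868 - 543*(-197 - 1*97))) + 11095 = ((-123012*1/49346 + 147853*(-1/152263)) + (149868 - 543*(-197 - 97))) + 11095 = ((-61506/24673 - 147853/152263) + (149868 - 543*(-294))) + 11095 = (-13013065147/3756784999 + (149868 + 159642)) + 11095 = (-13013065147/3756784999 + 309510) + 11095 = 1162749511975343/3756784999 + 11095 = 1204431041539248/3756784999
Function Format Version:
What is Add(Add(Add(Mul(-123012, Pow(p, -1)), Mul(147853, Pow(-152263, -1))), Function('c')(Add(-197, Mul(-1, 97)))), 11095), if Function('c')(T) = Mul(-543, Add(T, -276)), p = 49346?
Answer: Rational(1204431041539248, 3756784999) ≈ 3.2060e+5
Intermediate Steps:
Function('c')(T) = Add(149868, Mul(-543, T)) (Function('c')(T) = Mul(-543, Add(-276, T)) = Add(149868, Mul(-543, T)))
Add(Add(Add(Mul(-123012, Pow(p, -1)), Mul(147853, Pow(-152263, -1))), Function('c')(Add(-197, Mul(-1, 97)))), 11095) = Add(Add(Add(Mul(-123012, Pow(49346, -1)), Mul(147853, Pow(-152263, -1))), Add(149868, Mul(-543, Add(-197, Mul(-1, 97))))), 11095) = Add(Add(Add(Mul(-123012, Rational(1, 49346)), Mul(147853, Rational(-1, 152263))), Add(149868, Mul(-543, Add(-197, -97)))), 11095) = Add(Add(Add(Rational(-61506, 24673), Rational(-147853, 152263)), Add(149868, Mul(-543, -294))), 11095) = Add(Add(Rational(-13013065147, 3756784999), Add(149868, 159642)), 11095) = Add(Add(Rational(-13013065147, 3756784999), 309510), 11095) = Add(Rational(1162749511975343, 3756784999), 11095) = Rational(1204431041539248, 3756784999)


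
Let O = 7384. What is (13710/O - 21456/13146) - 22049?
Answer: -178356336715/8089172 ≈ -22049.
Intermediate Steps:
(13710/O - 21456/13146) - 22049 = (13710/7384 - 21456/13146) - 22049 = (13710*(1/7384) - 21456*1/13146) - 22049 = (6855/3692 - 3576/2191) - 22049 = 1816713/8089172 - 22049 = -178356336715/8089172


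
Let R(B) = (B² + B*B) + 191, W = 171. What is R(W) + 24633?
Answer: 83306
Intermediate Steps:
R(B) = 191 + 2*B² (R(B) = (B² + B²) + 191 = 2*B² + 191 = 191 + 2*B²)
R(W) + 24633 = (191 + 2*171²) + 24633 = (191 + 2*29241) + 24633 = (191 + 58482) + 24633 = 58673 + 24633 = 83306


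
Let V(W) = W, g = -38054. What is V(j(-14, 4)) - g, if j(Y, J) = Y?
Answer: 38040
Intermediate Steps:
V(j(-14, 4)) - g = -14 - 1*(-38054) = -14 + 38054 = 38040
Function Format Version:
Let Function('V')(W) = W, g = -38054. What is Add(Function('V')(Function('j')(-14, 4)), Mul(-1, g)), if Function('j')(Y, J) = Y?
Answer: 38040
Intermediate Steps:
Add(Function('V')(Function('j')(-14, 4)), Mul(-1, g)) = Add(-14, Mul(-1, -38054)) = Add(-14, 38054) = 38040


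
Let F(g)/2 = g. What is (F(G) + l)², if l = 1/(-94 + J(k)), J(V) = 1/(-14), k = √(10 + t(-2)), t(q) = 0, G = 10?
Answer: 693058276/1734489 ≈ 399.57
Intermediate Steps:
F(g) = 2*g
k = √10 (k = √(10 + 0) = √10 ≈ 3.1623)
J(V) = -1/14
l = -14/1317 (l = 1/(-94 - 1/14) = 1/(-1317/14) = -14/1317 ≈ -0.010630)
(F(G) + l)² = (2*10 - 14/1317)² = (20 - 14/1317)² = (26326/1317)² = 693058276/1734489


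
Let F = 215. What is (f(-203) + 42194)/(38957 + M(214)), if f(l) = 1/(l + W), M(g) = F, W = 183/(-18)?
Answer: 13491530/12525247 ≈ 1.0771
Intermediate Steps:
W = -61/6 (W = 183*(-1/18) = -61/6 ≈ -10.167)
M(g) = 215
f(l) = 1/(-61/6 + l) (f(l) = 1/(l - 61/6) = 1/(-61/6 + l))
(f(-203) + 42194)/(38957 + M(214)) = (6/(-61 + 6*(-203)) + 42194)/(38957 + 215) = (6/(-61 - 1218) + 42194)/39172 = (6/(-1279) + 42194)*(1/39172) = (6*(-1/1279) + 42194)*(1/39172) = (-6/1279 + 42194)*(1/39172) = (53966120/1279)*(1/39172) = 13491530/12525247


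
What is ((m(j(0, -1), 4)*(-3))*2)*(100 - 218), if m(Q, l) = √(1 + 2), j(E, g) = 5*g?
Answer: 708*√3 ≈ 1226.3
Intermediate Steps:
m(Q, l) = √3
((m(j(0, -1), 4)*(-3))*2)*(100 - 218) = ((√3*(-3))*2)*(100 - 218) = (-3*√3*2)*(-118) = -6*√3*(-118) = 708*√3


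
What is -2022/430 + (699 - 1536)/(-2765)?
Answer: -523092/118895 ≈ -4.3996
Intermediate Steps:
-2022/430 + (699 - 1536)/(-2765) = -2022*1/430 - 837*(-1/2765) = -1011/215 + 837/2765 = -523092/118895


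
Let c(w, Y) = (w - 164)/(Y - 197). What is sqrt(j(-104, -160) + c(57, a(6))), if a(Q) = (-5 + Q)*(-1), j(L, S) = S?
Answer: I*sqrt(694606)/66 ≈ 12.628*I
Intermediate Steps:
a(Q) = 5 - Q
c(w, Y) = (-164 + w)/(-197 + Y)
sqrt(j(-104, -160) + c(57, a(6))) = sqrt(-160 + (-164 + 57)/(-197 + (5 - 1*6))) = sqrt(-160 - 107/(-197 + (5 - 6))) = sqrt(-160 - 107/(-197 - 1)) = sqrt(-160 - 107/(-198)) = sqrt(-160 - 1/198*(-107)) = sqrt(-160 + 107/198) = sqrt(-31573/198) = I*sqrt(694606)/66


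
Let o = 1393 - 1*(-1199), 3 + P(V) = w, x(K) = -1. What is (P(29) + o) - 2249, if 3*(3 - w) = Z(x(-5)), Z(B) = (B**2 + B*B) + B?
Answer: 1028/3 ≈ 342.67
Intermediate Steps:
Z(B) = B + 2*B**2 (Z(B) = (B**2 + B**2) + B = 2*B**2 + B = B + 2*B**2)
w = 8/3 (w = 3 - (-1)*(1 + 2*(-1))/3 = 3 - (-1)*(1 - 2)/3 = 3 - (-1)*(-1)/3 = 3 - 1/3*1 = 3 - 1/3 = 8/3 ≈ 2.6667)
P(V) = -1/3 (P(V) = -3 + 8/3 = -1/3)
o = 2592 (o = 1393 + 1199 = 2592)
(P(29) + o) - 2249 = (-1/3 + 2592) - 2249 = 7775/3 - 2249 = 1028/3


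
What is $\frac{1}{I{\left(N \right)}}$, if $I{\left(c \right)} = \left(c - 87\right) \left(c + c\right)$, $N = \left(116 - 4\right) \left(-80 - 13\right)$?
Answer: $\frac{1}{218798496} \approx 4.5704 \cdot 10^{-9}$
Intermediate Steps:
$N = -10416$ ($N = 112 \left(-93\right) = -10416$)
$I{\left(c \right)} = 2 c \left(-87 + c\right)$ ($I{\left(c \right)} = \left(-87 + c\right) 2 c = 2 c \left(-87 + c\right)$)
$\frac{1}{I{\left(N \right)}} = \frac{1}{2 \left(-10416\right) \left(-87 - 10416\right)} = \frac{1}{2 \left(-10416\right) \left(-10503\right)} = \frac{1}{218798496}$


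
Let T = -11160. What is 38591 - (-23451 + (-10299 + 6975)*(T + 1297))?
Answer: -32722570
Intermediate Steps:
38591 - (-23451 + (-10299 + 6975)*(T + 1297)) = 38591 - (-23451 + (-10299 + 6975)*(-11160 + 1297)) = 38591 - (-23451 - 3324*(-9863)) = 38591 - (-23451 + 32784612) = 38591 - 1*32761161 = 38591 - 32761161 = -32722570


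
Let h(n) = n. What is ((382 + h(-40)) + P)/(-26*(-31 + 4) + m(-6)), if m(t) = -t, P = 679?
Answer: 1021/708 ≈ 1.4421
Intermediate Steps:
((382 + h(-40)) + P)/(-26*(-31 + 4) + m(-6)) = ((382 - 40) + 679)/(-26*(-31 + 4) - 1*(-6)) = (342 + 679)/(-26*(-27) + 6) = 1021/(702 + 6) = 1021/708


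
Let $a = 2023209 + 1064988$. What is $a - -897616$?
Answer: $3985813$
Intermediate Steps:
$a = 3088197$
$a - -897616 = 3088197 - -897616 = 3088197 + \left(-196902 + 1094518\right) = 3088197 + 897616 = 3985813$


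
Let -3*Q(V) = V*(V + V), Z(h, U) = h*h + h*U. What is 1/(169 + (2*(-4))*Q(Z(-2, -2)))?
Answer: 3/1531 ≈ 0.0019595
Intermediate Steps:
Z(h, U) = h² + U*h
Q(V) = -2*V²/3 (Q(V) = -V*(V + V)/3 = -V*2*V/3 = -2*V²/3)
1/(169 + (2*(-4))*Q(Z(-2, -2))) = 1/(169 + (2*(-4))*(-2*4*(-2 - 2)²/3)) = 1/(169 - (-16)*(-2*(-4))²/3) = 1/(169 - (-16)*8²/3) = 1/(169 - (-16)*64/3) = 1/(169 - 8*(-128/3)) = 1/(169 + 1024/3) = 1/(1531/3) = 3/1531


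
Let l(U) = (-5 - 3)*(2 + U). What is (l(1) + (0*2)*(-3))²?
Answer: 576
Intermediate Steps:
l(U) = -16 - 8*U (l(U) = -8*(2 + U) = -16 - 8*U)
(l(1) + (0*2)*(-3))² = ((-16 - 8*1) + (0*2)*(-3))² = ((-16 - 8) + 0*(-3))² = (-24 + 0)² = (-24)² = 576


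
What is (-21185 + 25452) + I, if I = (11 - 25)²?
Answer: 4463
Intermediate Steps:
I = 196 (I = (-14)² = 196)
(-21185 + 25452) + I = (-21185 + 25452) + 196 = 4267 + 196 = 4463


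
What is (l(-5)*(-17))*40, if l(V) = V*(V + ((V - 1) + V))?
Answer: -54400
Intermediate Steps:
l(V) = V*(-1 + 3*V) (l(V) = V*(V + ((-1 + V) + V)) = V*(V + (-1 + 2*V)) = V*(-1 + 3*V))
(l(-5)*(-17))*40 = (-5*(-1 + 3*(-5))*(-17))*40 = (-5*(-1 - 15)*(-17))*40 = (-5*(-16)*(-17))*40 = (80*(-17))*40 = -1360*40 = -54400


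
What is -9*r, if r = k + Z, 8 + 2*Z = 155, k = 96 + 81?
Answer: -4509/2 ≈ -2254.5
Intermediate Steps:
k = 177
Z = 147/2 (Z = -4 + (½)*155 = -4 + 155/2 = 147/2 ≈ 73.500)
r = 501/2 (r = 177 + 147/2 = 501/2 ≈ 250.50)
-9*r = -9*501/2 = -4509/2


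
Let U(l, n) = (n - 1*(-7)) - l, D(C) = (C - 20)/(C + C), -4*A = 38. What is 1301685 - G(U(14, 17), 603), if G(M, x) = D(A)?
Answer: 49463971/38 ≈ 1.3017e+6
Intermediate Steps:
A = -19/2 (A = -1/4*38 = -19/2 ≈ -9.5000)
D(C) = (-20 + C)/(2*C) (D(C) = (-20 + C)/((2*C)) = (-20 + C)*(1/(2*C)) = (-20 + C)/(2*C))
U(l, n) = 7 + n - l (U(l, n) = (n + 7) - l = (7 + n) - l = 7 + n - l)
G(M, x) = 59/38 (G(M, x) = (-20 - 19/2)/(2*(-19/2)) = (1/2)*(-2/19)*(-59/2) = 59/38)
1301685 - G(U(14, 17), 603) = 1301685 - 1*59/38 = 1301685 - 59/38 = 49463971/38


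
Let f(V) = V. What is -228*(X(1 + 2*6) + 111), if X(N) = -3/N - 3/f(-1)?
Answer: -337212/13 ≈ -25939.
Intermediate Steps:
X(N) = 3 - 3/N (X(N) = -3/N - 3/(-1) = -3/N - 3*(-1) = -3/N + 3 = 3 - 3/N)
-228*(X(1 + 2*6) + 111) = -228*((3 - 3/(1 + 2*6)) + 111) = -228*((3 - 3/(1 + 12)) + 111) = -228*((3 - 3/13) + 111) = -228*(36/13 + 111) = -228*1479/13 = -337212/13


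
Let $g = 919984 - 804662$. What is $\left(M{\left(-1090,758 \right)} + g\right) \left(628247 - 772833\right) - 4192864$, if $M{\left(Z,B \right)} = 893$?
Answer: $-16807254854$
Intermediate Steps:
$g = 115322$
$\left(M{\left(-1090,758 \right)} + g\right) \left(628247 - 772833\right) - 4192864 = \left(893 + 115322\right) \left(628247 - 772833\right) - 4192864 = 116215 \left(-144586\right) - 4192864 = -16803061990 - 4192864 = -16807254854$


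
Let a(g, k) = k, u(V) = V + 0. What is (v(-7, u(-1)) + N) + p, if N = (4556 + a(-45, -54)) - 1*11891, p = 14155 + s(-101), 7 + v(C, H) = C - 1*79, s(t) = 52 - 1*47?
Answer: 6678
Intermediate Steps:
s(t) = 5 (s(t) = 52 - 47 = 5)
u(V) = V
v(C, H) = -86 + C (v(C, H) = -7 + (C - 1*79) = -7 + (C - 79) = -7 + (-79 + C) = -86 + C)
p = 14160 (p = 14155 + 5 = 14160)
N = -7389 (N = (4556 - 54) - 1*11891 = 4502 - 11891 = -7389)
(v(-7, u(-1)) + N) + p = ((-86 - 7) - 7389) + 14160 = (-93 - 7389) + 14160 = -7482 + 14160 = 6678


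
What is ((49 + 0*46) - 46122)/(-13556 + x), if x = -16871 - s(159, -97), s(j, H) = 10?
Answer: 46073/30437 ≈ 1.5137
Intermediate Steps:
x = -16881 (x = -16871 - 1*10 = -16871 - 10 = -16881)
((49 + 0*46) - 46122)/(-13556 + x) = ((49 + 0*46) - 46122)/(-13556 - 16881) = ((49 + 0) - 46122)/(-30437) = (49 - 46122)*(-1/30437) = -46073*(-1/30437) = 46073/30437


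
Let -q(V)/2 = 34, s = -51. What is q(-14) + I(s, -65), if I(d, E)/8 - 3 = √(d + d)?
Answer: -44 + 8*I*√102 ≈ -44.0 + 80.796*I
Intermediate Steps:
I(d, E) = 24 + 8*√2*√d (I(d, E) = 24 + 8*√(d + d) = 24 + 8*√(2*d) = 24 + 8*(√2*√d) = 24 + 8*√2*√d)
q(V) = -68 (q(V) = -2*34 = -68)
q(-14) + I(s, -65) = -68 + (24 + 8*√2*√(-51)) = -68 + (24 + 8*√2*(I*√51)) = -68 + (24 + 8*I*√102) = -44 + 8*I*√102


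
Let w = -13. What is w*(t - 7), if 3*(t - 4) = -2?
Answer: 143/3 ≈ 47.667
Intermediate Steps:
t = 10/3 (t = 4 + (1/3)*(-2) = 4 - 2/3 = 10/3 ≈ 3.3333)
w*(t - 7) = -13*(10/3 - 7) = -13*(-11/3) = 143/3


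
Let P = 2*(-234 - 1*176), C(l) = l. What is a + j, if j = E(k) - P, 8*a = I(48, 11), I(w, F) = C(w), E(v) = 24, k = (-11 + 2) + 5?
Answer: 850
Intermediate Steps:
k = -4 (k = -9 + 5 = -4)
P = -820 (P = 2*(-234 - 176) = 2*(-410) = -820)
I(w, F) = w
a = 6 (a = (1/8)*48 = 6)
j = 844 (j = 24 - 1*(-820) = 24 + 820 = 844)
a + j = 6 + 844 = 850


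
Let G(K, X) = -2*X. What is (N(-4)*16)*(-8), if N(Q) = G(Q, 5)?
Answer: 1280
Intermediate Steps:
N(Q) = -10 (N(Q) = -2*5 = -10)
(N(-4)*16)*(-8) = -10*16*(-8) = -160*(-8) = 1280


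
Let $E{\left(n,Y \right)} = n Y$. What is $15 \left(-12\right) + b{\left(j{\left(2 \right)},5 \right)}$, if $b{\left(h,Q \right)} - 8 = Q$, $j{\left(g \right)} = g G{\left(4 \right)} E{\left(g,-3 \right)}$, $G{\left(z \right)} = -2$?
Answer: $-167$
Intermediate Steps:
$E{\left(n,Y \right)} = Y n$
$j{\left(g \right)} = 6 g^{2}$ ($j{\left(g \right)} = g \left(-2\right) \left(- 3 g\right) = - 2 g \left(- 3 g\right) = 6 g^{2}$)
$b{\left(h,Q \right)} = 8 + Q$
$15 \left(-12\right) + b{\left(j{\left(2 \right)},5 \right)} = 15 \left(-12\right) + \left(8 + 5\right) = -180 + 13 = -167$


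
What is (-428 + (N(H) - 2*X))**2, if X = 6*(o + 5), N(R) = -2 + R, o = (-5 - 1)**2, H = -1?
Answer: 851929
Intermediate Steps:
o = 36 (o = (-6)**2 = 36)
X = 246 (X = 6*(36 + 5) = 6*41 = 246)
(-428 + (N(H) - 2*X))**2 = (-428 + ((-2 - 1) - 2*246))**2 = (-428 + (-3 - 492))**2 = (-428 - 495)**2 = (-923)**2 = 851929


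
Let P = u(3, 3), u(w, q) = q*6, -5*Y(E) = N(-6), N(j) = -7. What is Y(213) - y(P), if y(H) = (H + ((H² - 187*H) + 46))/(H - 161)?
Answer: -13889/715 ≈ -19.425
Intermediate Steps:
Y(E) = 7/5 (Y(E) = -⅕*(-7) = 7/5)
u(w, q) = 6*q
P = 18 (P = 6*3 = 18)
y(H) = (46 + H² - 186*H)/(-161 + H) (y(H) = (H + (46 + H² - 187*H))/(-161 + H) = (46 + H² - 186*H)/(-161 + H))
Y(213) - y(P) = 7/5 - (46 + 18² - 186*18)/(-161 + 18) = 7/5 - (46 + 324 - 3348)/(-143) = 7/5 - (-1)*(-2978)/143 = 7/5 - 1*2978/143 = 7/5 - 2978/143 = -13889/715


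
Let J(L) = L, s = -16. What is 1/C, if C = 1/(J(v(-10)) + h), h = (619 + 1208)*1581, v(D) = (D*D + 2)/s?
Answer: 23107845/8 ≈ 2.8885e+6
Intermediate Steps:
v(D) = -⅛ - D²/16 (v(D) = (D*D + 2)/(-16) = (D² + 2)*(-1/16) = (2 + D²)*(-1/16) = -⅛ - D²/16)
h = 2888487 (h = 1827*1581 = 2888487)
C = 8/23107845 (C = 1/((-⅛ - 1/16*(-10)²) + 2888487) = 1/((-⅛ - 1/16*100) + 2888487) = 1/((-⅛ - 25/4) + 2888487) = 1/(-51/8 + 2888487) = 1/(23107845/8) = 8/23107845 ≈ 3.4620e-7)
1/C = 1/(8/23107845) = 23107845/8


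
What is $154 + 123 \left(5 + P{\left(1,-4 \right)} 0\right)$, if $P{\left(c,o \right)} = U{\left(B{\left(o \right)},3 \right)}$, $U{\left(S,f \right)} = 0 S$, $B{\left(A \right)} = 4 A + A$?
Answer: $769$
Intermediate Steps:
$B{\left(A \right)} = 5 A$
$U{\left(S,f \right)} = 0$
$P{\left(c,o \right)} = 0$
$154 + 123 \left(5 + P{\left(1,-4 \right)} 0\right) = 154 + 123 \left(5 + 0 \cdot 0\right) = 154 + 123 \left(5 + 0\right) = 154 + 123 \cdot 5 = 154 + 615 = 769$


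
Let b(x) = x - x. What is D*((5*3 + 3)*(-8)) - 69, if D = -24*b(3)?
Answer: -69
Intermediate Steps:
b(x) = 0
D = 0 (D = -24*0 = 0)
D*((5*3 + 3)*(-8)) - 69 = 0*((5*3 + 3)*(-8)) - 69 = 0*((15 + 3)*(-8)) - 69 = 0*(18*(-8)) - 69 = 0*(-144) - 69 = 0 - 69 = -69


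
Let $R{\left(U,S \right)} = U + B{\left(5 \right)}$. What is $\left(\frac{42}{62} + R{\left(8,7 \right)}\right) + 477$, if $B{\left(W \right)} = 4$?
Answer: $\frac{15180}{31} \approx 489.68$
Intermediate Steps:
$R{\left(U,S \right)} = 4 + U$ ($R{\left(U,S \right)} = U + 4 = 4 + U$)
$\left(\frac{42}{62} + R{\left(8,7 \right)}\right) + 477 = \left(\frac{42}{62} + \left(4 + 8\right)\right) + 477 = \left(42 \cdot \frac{1}{62} + 12\right) + 477 = \left(\frac{21}{31} + 12\right) + 477 = \frac{393}{31} + 477 = \frac{15180}{31}$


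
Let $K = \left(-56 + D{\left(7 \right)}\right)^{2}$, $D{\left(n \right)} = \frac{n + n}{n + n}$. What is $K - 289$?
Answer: $2736$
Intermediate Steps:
$D{\left(n \right)} = 1$ ($D{\left(n \right)} = \frac{2 n}{2 n} = 2 n \frac{1}{2 n} = 1$)
$K = 3025$ ($K = \left(-56 + 1\right)^{2} = \left(-55\right)^{2} = 3025$)
$K - 289 = 3025 - 289 = 2736$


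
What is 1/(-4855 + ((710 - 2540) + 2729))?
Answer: -1/3956 ≈ -0.00025278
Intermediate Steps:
1/(-4855 + ((710 - 2540) + 2729)) = 1/(-4855 + (-1830 + 2729)) = 1/(-4855 + 899) = 1/(-3956) = -1/3956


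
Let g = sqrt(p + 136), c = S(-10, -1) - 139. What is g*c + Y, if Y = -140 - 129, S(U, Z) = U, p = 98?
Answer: -269 - 447*sqrt(26) ≈ -2548.3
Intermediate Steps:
c = -149 (c = -10 - 139 = -149)
g = 3*sqrt(26) (g = sqrt(98 + 136) = sqrt(234) = 3*sqrt(26) ≈ 15.297)
Y = -269
g*c + Y = (3*sqrt(26))*(-149) - 269 = -447*sqrt(26) - 269 = -269 - 447*sqrt(26)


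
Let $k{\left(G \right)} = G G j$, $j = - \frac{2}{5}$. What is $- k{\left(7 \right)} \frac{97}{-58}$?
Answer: $- \frac{4753}{145} \approx -32.779$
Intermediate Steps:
$j = - \frac{2}{5}$ ($j = \left(-2\right) \frac{1}{5} = - \frac{2}{5} \approx -0.4$)
$k{\left(G \right)} = - \frac{2 G^{2}}{5}$ ($k{\left(G \right)} = G G \left(- \frac{2}{5}\right) = G^{2} \left(- \frac{2}{5}\right) = - \frac{2 G^{2}}{5}$)
$- k{\left(7 \right)} \frac{97}{-58} = - - \frac{2 \cdot 7^{2}}{5} \frac{97}{-58} = - \left(- \frac{2}{5}\right) 49 \cdot 97 \left(- \frac{1}{58}\right) = - \frac{\left(-98\right) \left(-97\right)}{5 \cdot 58} = \left(-1\right) \frac{4753}{145} = - \frac{4753}{145}$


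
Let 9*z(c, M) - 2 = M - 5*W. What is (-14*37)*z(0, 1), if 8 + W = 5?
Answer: -1036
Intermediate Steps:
W = -3 (W = -8 + 5 = -3)
z(c, M) = 17/9 + M/9 (z(c, M) = 2/9 + (M - 5*(-3))/9 = 2/9 + (M + 15)/9 = 2/9 + (15 + M)/9 = 2/9 + (5/3 + M/9) = 17/9 + M/9)
(-14*37)*z(0, 1) = (-14*37)*(17/9 + (⅑)*1) = -518*(17/9 + ⅑) = -518*2 = -1036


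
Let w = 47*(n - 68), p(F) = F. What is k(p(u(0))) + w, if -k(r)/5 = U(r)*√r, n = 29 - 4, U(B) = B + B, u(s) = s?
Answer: -2021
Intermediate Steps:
U(B) = 2*B
n = 25
k(r) = -10*r^(3/2) (k(r) = -5*2*r*√r = -10*r^(3/2))
w = -2021 (w = 47*(25 - 68) = 47*(-43) = -2021)
k(p(u(0))) + w = -10*0^(3/2) - 2021 = -10*0 - 2021 = 0 - 2021 = -2021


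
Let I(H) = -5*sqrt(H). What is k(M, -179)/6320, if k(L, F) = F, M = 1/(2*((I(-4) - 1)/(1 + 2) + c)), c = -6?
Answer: -179/6320 ≈ -0.028323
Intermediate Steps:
M = 9*(-38/3 + 20*I/3)/1844 (M = 1/(2*((-10*I - 1)/(1 + 2) - 6)) = 1/(2*((-10*I - 1)/3 - 6)) = 1/(2*((-10*I - 1)*(1/3) - 6)) = 1/(2*((-1 - 10*I)*(1/3) - 6)) = 1/(2*((-1/3 - 10*I/3) - 6)) = 1/(2*(-19/3 - 10*I/3)) = 1/(-38/3 - 20*I/3) = 9*(-38/3 + 20*I/3)/1844 ≈ -0.061822 + 0.032538*I)
k(M, -179)/6320 = -179/6320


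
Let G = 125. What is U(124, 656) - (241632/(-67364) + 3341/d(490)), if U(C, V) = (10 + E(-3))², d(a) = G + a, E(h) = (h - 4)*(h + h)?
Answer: 27986794499/10357215 ≈ 2702.2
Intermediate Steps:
E(h) = 2*h*(-4 + h) (E(h) = (-4 + h)*(2*h) = 2*h*(-4 + h))
d(a) = 125 + a
U(C, V) = 2704 (U(C, V) = (10 + 2*(-3)*(-4 - 3))² = (10 + 2*(-3)*(-7))² = (10 + 42)² = 52² = 2704)
U(124, 656) - (241632/(-67364) + 3341/d(490)) = 2704 - (241632/(-67364) + 3341/(125 + 490)) = 2704 - (241632*(-1/67364) + 3341/615) = 2704 - (-60408/16841 + 3341*(1/615)) = 2704 - (-60408/16841 + 3341/615) = 2704 - 1*19114861/10357215 = 2704 - 19114861/10357215 = 27986794499/10357215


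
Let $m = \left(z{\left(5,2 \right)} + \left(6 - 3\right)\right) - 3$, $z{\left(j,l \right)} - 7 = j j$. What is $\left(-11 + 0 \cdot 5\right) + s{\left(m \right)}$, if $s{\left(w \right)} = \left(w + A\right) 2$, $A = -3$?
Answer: $47$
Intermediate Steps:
$z{\left(j,l \right)} = 7 + j^{2}$ ($z{\left(j,l \right)} = 7 + j j = 7 + j^{2}$)
$m = 32$ ($m = \left(\left(7 + 5^{2}\right) + \left(6 - 3\right)\right) - 3 = \left(\left(7 + 25\right) + 3\right) - 3 = \left(32 + 3\right) - 3 = 35 - 3 = 32$)
$s{\left(w \right)} = -6 + 2 w$ ($s{\left(w \right)} = \left(w - 3\right) 2 = \left(-3 + w\right) 2 = -6 + 2 w$)
$\left(-11 + 0 \cdot 5\right) + s{\left(m \right)} = \left(-11 + 0 \cdot 5\right) + \left(-6 + 2 \cdot 32\right) = \left(-11 + 0\right) + \left(-6 + 64\right) = -11 + 58 = 47$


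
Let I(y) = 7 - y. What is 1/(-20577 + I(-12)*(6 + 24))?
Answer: -1/20007 ≈ -4.9983e-5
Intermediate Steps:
1/(-20577 + I(-12)*(6 + 24)) = 1/(-20577 + (7 - 1*(-12))*(6 + 24)) = 1/(-20577 + (7 + 12)*30) = 1/(-20577 + 19*30) = 1/(-20577 + 570) = 1/(-20007) = -1/20007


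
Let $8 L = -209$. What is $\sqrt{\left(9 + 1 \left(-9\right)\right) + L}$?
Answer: $\frac{i \sqrt{418}}{4} \approx 5.1113 i$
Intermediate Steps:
$L = - \frac{209}{8}$ ($L = \frac{1}{8} \left(-209\right) = - \frac{209}{8} \approx -26.125$)
$\sqrt{\left(9 + 1 \left(-9\right)\right) + L} = \sqrt{\left(9 + 1 \left(-9\right)\right) - \frac{209}{8}} = \sqrt{\left(9 - 9\right) - \frac{209}{8}} = \sqrt{0 - \frac{209}{8}} = \sqrt{- \frac{209}{8}} = \frac{i \sqrt{418}}{4}$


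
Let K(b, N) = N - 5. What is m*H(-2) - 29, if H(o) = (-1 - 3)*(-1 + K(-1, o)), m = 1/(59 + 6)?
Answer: -1853/65 ≈ -28.508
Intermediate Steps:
K(b, N) = -5 + N
m = 1/65 ≈ 0.015385
H(o) = 24 - 4*o (H(o) = (-1 - 3)*(-1 + (-5 + o)) = -4*(-6 + o) = 24 - 4*o)
m*H(-2) - 29 = (24 - 4*(-2))/65 - 29 = (24 + 8)/65 - 29 = (1/65)*32 - 29 = 32/65 - 29 = -1853/65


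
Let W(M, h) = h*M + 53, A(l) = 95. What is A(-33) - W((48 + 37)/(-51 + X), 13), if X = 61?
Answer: -137/2 ≈ -68.500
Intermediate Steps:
W(M, h) = 53 + M*h (W(M, h) = M*h + 53 = 53 + M*h)
A(-33) - W((48 + 37)/(-51 + X), 13) = 95 - (53 + ((48 + 37)/(-51 + 61))*13) = 95 - (53 + (85/10)*13) = 95 - (53 + (85*(1/10))*13) = 95 - (53 + (17/2)*13) = 95 - (53 + 221/2) = 95 - 1*327/2 = 95 - 327/2 = -137/2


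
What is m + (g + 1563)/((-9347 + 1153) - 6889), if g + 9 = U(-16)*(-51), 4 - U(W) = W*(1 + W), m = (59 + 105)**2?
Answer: 405658778/15083 ≈ 26895.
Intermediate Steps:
m = 26896 (m = 164**2 = 26896)
U(W) = 4 - W*(1 + W)
g = 12027 (g = -9 + (4 - 1*(-16) - 1*(-16)**2)*(-51) = -9 + (4 + 16 - 1*256)*(-51) = -9 + (4 + 16 - 256)*(-51) = -9 - 236*(-51) = -9 + 12036 = 12027)
m + (g + 1563)/((-9347 + 1153) - 6889) = 26896 + (12027 + 1563)/((-9347 + 1153) - 6889) = 26896 + 13590/(-8194 - 6889) = 26896 + 13590/(-15083) = 26896 + 13590*(-1/15083) = 26896 - 13590/15083 = 405658778/15083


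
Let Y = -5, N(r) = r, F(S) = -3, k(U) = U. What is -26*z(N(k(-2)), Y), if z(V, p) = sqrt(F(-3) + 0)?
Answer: -26*I*sqrt(3) ≈ -45.033*I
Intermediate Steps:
z(V, p) = I*sqrt(3) (z(V, p) = sqrt(-3 + 0) = sqrt(-3) = I*sqrt(3))
-26*z(N(k(-2)), Y) = -26*I*sqrt(3)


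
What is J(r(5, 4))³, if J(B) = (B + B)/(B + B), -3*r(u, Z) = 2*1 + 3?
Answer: 1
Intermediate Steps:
r(u, Z) = -5/3 (r(u, Z) = -(2*1 + 3)/3 = -(2 + 3)/3 = -⅓*5 = -5/3)
J(B) = 1 (J(B) = (2*B)/((2*B)) = (2*B)*(1/(2*B)) = 1)
J(r(5, 4))³ = 1³ = 1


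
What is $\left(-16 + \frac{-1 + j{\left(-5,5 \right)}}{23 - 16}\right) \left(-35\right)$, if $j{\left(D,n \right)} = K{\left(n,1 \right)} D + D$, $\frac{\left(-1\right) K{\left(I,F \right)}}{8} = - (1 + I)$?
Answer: $1790$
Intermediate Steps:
$K{\left(I,F \right)} = 8 + 8 I$ ($K{\left(I,F \right)} = - 8 \left(- (1 + I)\right) = - 8 \left(-1 - I\right) = 8 + 8 I$)
$j{\left(D,n \right)} = D + D \left(8 + 8 n\right)$ ($j{\left(D,n \right)} = \left(8 + 8 n\right) D + D = D \left(8 + 8 n\right) + D = D + D \left(8 + 8 n\right)$)
$\left(-16 + \frac{-1 + j{\left(-5,5 \right)}}{23 - 16}\right) \left(-35\right) = \left(-16 + \frac{-1 - 5 \left(9 + 8 \cdot 5\right)}{23 - 16}\right) \left(-35\right) = \left(-16 + \frac{-1 - 5 \left(9 + 40\right)}{7}\right) \left(-35\right) = \left(-16 + \left(-1 - 245\right) \frac{1}{7}\right) \left(-35\right) = \left(-16 - \frac{246}{7}\right) \left(-35\right) = \left(- \frac{358}{7}\right) \left(-35\right) = 1790$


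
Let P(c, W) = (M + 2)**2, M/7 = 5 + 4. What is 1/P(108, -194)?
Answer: 1/4225 ≈ 0.00023669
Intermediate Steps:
M = 63 (M = 7*(5 + 4) = 7*9 = 63)
P(c, W) = 4225 (P(c, W) = (63 + 2)**2 = 65**2 = 4225)
1/P(108, -194) = 1/4225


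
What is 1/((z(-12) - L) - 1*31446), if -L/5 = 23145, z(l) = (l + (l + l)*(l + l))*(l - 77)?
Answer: 1/34083 ≈ 2.9340e-5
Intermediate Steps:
z(l) = (-77 + l)*(l + 4*l**2) (z(l) = (l + (2*l)*(2*l))*(-77 + l) = (l + 4*l**2)*(-77 + l) = (-77 + l)*(l + 4*l**2))
L = -115725 (L = -5*23145 = -115725)
1/((z(-12) - L) - 1*31446) = 1/((-12*(-77 - 307*(-12) + 4*(-12)**2) - 1*(-115725)) - 1*31446) = 1/((-12*(-77 + 3684 + 4*144) + 115725) - 31446) = 1/((-12*(-77 + 3684 + 576) + 115725) - 31446) = 1/((-12*4183 + 115725) - 31446) = 1/((-50196 + 115725) - 31446) = 1/(65529 - 31446) = 1/34083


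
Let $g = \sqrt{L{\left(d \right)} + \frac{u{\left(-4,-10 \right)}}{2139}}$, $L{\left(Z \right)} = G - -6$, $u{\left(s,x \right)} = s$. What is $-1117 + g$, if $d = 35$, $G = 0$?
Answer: $-1117 + \frac{\sqrt{27443370}}{2139} \approx -1114.6$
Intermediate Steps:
$L{\left(Z \right)} = 6$ ($L{\left(Z \right)} = 0 - -6 = 0 + 6 = 6$)
$g = \frac{\sqrt{27443370}}{2139}$ ($g = \sqrt{6 - \frac{4}{2139}} = \sqrt{\frac{12830}{2139}} = \frac{\sqrt{27443370}}{2139} \approx 2.4491$)
$-1117 + g = -1117 + \frac{\sqrt{27443370}}{2139}$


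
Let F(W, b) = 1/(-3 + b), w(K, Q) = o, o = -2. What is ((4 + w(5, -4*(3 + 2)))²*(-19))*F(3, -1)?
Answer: 19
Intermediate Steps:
w(K, Q) = -2
((4 + w(5, -4*(3 + 2)))²*(-19))*F(3, -1) = ((4 - 2)²*(-19))/(-3 - 1) = (2²*(-19))/(-4) = (4*(-19))*(-¼) = -76*(-¼) = 19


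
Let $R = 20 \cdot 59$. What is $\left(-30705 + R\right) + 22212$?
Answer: $-7313$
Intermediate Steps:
$R = 1180$
$\left(-30705 + R\right) + 22212 = \left(-30705 + 1180\right) + 22212 = -29525 + 22212 = -7313$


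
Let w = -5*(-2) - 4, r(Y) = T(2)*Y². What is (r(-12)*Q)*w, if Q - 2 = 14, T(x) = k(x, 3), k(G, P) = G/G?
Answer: 13824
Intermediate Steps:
k(G, P) = 1
T(x) = 1
Q = 16 (Q = 2 + 14 = 16)
r(Y) = Y² (r(Y) = 1*Y² = Y²)
w = 6 (w = 10 - 4 = 6)
(r(-12)*Q)*w = ((-12)²*16)*6 = (144*16)*6 = 2304*6 = 13824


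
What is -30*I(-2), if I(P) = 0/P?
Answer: 0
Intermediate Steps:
I(P) = 0
-30*I(-2) = -30*0 = 0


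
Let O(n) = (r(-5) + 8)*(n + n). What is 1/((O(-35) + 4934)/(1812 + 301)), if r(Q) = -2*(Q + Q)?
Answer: 2113/2974 ≈ 0.71049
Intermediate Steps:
r(Q) = -4*Q
O(n) = 56*n (O(n) = (-4*(-5) + 8)*(n + n) = (20 + 8)*(2*n) = 28*(2*n) = 56*n)
1/((O(-35) + 4934)/(1812 + 301)) = 1/((56*(-35) + 4934)/(1812 + 301)) = 1/((-1960 + 4934)/2113) = 1/(2974*(1/2113)) = 1/(2974/2113) = 2113/2974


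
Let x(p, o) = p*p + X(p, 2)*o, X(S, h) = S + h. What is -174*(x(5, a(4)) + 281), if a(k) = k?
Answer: -58116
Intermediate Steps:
x(p, o) = p² + o*(2 + p) (x(p, o) = p*p + (p + 2)*o = p² + (2 + p)*o = p² + o*(2 + p))
-174*(x(5, a(4)) + 281) = -174*((5² + 4*(2 + 5)) + 281) = -174*((25 + 4*7) + 281) = -174*((25 + 28) + 281) = -174*(53 + 281) = -174*334 = -58116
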